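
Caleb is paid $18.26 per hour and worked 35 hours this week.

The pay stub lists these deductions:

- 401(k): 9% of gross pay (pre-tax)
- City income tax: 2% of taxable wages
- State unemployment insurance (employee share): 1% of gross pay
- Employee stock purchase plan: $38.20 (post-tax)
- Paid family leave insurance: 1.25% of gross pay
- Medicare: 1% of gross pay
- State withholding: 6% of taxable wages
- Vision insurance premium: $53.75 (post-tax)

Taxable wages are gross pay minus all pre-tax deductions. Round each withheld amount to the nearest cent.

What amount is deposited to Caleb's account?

$422.34

Gross pay: 35 × $18.26 = $639.10
401(k): $639.10 × 0.09 = $57.52
Taxable wages = $639.10 − $57.52 = $581.58
City income tax: $581.58 × 0.02 = $11.63
State withholding: $581.58 × 0.06 = $34.89
Paid family leave insurance: $639.10 × 0.0125 = $7.99
Medicare: $639.10 × 0.01 = $6.39
State unemployment insurance (employee share): $639.10 × 0.01 = $6.39
Vision insurance premium: $53.75
Employee stock purchase plan: $38.20
Total deductions = $57.52 + $11.63 + $34.89 + $7.99 + $6.39 + $6.39 + $53.75 + $38.20 = $216.76
Net pay = $639.10 − $216.76 = $422.34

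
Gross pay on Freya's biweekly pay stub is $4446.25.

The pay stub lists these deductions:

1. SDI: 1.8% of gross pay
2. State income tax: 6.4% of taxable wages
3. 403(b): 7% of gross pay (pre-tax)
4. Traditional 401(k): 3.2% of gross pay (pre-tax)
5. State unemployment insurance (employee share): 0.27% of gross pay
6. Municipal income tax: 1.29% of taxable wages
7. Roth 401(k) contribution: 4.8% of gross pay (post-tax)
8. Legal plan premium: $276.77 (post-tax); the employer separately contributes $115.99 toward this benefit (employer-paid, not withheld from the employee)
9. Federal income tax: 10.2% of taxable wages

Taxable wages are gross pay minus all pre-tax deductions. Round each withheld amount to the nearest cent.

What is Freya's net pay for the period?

Traditional 401(k): $4446.25 × 0.032 = $142.28
403(b): $4446.25 × 0.07 = $311.24
Pre-tax total = $142.28 + $311.24 = $453.52
Taxable wages = $4446.25 − $453.52 = $3992.73
Municipal income tax: $3992.73 × 0.0129 = $51.51
Federal income tax: $3992.73 × 0.102 = $407.26
State income tax: $3992.73 × 0.064 = $255.53
State unemployment insurance (employee share): $4446.25 × 0.0027 = $12.00
SDI: $4446.25 × 0.018 = $80.03
Legal plan premium: $276.77
Roth 401(k) contribution: $4446.25 × 0.048 = $213.42
(Employer's $115.99 toward legal plan premium is not withheld from the employee.)
Total deductions = $142.28 + $311.24 + $51.51 + $407.26 + $255.53 + $12.00 + $80.03 + $276.77 + $213.42 = $1750.04
Net pay = $4446.25 − $1750.04 = $2696.21

$2696.21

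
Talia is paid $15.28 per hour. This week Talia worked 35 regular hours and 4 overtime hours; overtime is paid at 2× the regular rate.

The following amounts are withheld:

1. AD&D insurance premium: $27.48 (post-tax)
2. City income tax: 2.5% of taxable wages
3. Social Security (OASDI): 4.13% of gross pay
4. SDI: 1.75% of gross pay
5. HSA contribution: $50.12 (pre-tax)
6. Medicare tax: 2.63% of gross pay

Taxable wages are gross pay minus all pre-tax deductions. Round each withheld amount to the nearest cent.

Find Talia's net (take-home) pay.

Regular pay: 35 × $15.28 = $534.80
Overtime pay: 4 × $15.28 × 2 = $122.24
Gross pay = $534.80 + $122.24 = $657.04
HSA contribution: $50.12
Taxable wages = $657.04 − $50.12 = $606.92
City income tax: $606.92 × 0.025 = $15.17
Medicare tax: $657.04 × 0.0263 = $17.28
SDI: $657.04 × 0.0175 = $11.50
Social Security (OASDI): $657.04 × 0.0413 = $27.14
AD&D insurance premium: $27.48
Total deductions = $50.12 + $15.17 + $17.28 + $11.50 + $27.14 + $27.48 = $148.69
Net pay = $657.04 − $148.69 = $508.35

$508.35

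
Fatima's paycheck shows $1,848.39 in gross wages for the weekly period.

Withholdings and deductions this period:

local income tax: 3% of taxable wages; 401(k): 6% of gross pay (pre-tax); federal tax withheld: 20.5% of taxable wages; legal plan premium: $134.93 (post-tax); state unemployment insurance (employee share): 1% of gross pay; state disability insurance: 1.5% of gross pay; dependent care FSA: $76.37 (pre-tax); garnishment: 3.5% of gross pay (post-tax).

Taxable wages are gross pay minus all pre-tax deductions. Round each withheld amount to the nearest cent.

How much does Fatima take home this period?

$1,024.93

Dependent care FSA: $76.37
401(k): $1,848.39 × 0.06 = $110.90
Pre-tax total = $76.37 + $110.90 = $187.27
Taxable wages = $1,848.39 − $187.27 = $1,661.12
Local income tax: $1,661.12 × 0.03 = $49.83
Federal tax withheld: $1,661.12 × 0.205 = $340.53
State disability insurance: $1,848.39 × 0.015 = $27.73
State unemployment insurance (employee share): $1,848.39 × 0.01 = $18.48
Legal plan premium: $134.93
Garnishment: $1,848.39 × 0.035 = $64.69
Total deductions = $76.37 + $110.90 + $49.83 + $340.53 + $27.73 + $18.48 + $134.93 + $64.69 = $823.46
Net pay = $1,848.39 − $823.46 = $1,024.93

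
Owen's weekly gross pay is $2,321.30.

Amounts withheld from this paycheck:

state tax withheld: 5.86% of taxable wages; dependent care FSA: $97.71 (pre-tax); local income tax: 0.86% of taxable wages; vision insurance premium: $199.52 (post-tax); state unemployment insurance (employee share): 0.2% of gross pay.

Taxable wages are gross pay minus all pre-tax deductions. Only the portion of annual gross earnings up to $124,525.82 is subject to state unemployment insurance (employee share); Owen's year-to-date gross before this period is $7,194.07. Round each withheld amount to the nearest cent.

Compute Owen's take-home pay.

Dependent care FSA: $97.71
Taxable wages = $2,321.30 − $97.71 = $2,223.59
Local income tax: $2,223.59 × 0.0086 = $19.12
State tax withheld: $2,223.59 × 0.0586 = $130.30
State unemployment insurance (employee share): cap not yet reached, full $2,321.30 is subject → $2,321.30 × 0.002 = $4.64
Vision insurance premium: $199.52
Total deductions = $97.71 + $19.12 + $130.30 + $4.64 + $199.52 = $451.29
Net pay = $2,321.30 − $451.29 = $1,870.01

$1,870.01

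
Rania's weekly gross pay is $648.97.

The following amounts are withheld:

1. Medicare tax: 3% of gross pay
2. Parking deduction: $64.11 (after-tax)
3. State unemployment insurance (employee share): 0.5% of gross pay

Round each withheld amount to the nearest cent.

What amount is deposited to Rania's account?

State unemployment insurance (employee share): $648.97 × 0.005 = $3.24
Medicare tax: $648.97 × 0.03 = $19.47
Parking deduction: $64.11
Total deductions = $3.24 + $19.47 + $64.11 = $86.82
Net pay = $648.97 − $86.82 = $562.15

$562.15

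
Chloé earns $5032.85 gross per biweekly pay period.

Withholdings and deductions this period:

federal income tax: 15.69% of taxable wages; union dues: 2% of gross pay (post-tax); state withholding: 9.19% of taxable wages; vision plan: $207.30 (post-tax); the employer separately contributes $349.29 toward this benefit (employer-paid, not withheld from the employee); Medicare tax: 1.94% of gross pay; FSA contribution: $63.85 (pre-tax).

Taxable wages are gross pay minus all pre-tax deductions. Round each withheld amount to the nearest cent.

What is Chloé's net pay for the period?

$3327.11

FSA contribution: $63.85
Taxable wages = $5032.85 − $63.85 = $4969.00
State withholding: $4969.00 × 0.0919 = $456.65
Federal income tax: $4969.00 × 0.1569 = $779.64
Medicare tax: $5032.85 × 0.0194 = $97.64
Vision plan: $207.30
Union dues: $5032.85 × 0.02 = $100.66
(Employer's $349.29 toward vision plan is not withheld from the employee.)
Total deductions = $63.85 + $456.65 + $779.64 + $97.64 + $207.30 + $100.66 = $1705.74
Net pay = $5032.85 − $1705.74 = $3327.11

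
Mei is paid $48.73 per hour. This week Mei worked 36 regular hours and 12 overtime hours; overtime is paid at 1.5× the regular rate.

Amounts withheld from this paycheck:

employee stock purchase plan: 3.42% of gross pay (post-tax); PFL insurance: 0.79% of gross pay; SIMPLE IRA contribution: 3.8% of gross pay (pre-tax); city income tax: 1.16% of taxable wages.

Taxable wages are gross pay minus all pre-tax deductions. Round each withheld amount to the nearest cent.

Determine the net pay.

$2,391.29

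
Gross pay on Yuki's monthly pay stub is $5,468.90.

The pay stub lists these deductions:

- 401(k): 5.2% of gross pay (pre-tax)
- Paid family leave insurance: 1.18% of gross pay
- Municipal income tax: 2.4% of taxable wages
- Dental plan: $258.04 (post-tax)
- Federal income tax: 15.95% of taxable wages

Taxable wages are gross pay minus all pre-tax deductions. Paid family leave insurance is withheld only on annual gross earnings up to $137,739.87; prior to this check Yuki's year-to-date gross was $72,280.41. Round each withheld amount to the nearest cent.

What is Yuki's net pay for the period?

$3,910.59

401(k): $5,468.90 × 0.052 = $284.38
Taxable wages = $5,468.90 − $284.38 = $5,184.52
Municipal income tax: $5,184.52 × 0.024 = $124.43
Federal income tax: $5,184.52 × 0.1595 = $826.93
Paid family leave insurance: cap not yet reached, full $5,468.90 is subject → $5,468.90 × 0.0118 = $64.53
Dental plan: $258.04
Total deductions = $284.38 + $124.43 + $826.93 + $64.53 + $258.04 = $1,558.31
Net pay = $5,468.90 − $1,558.31 = $3,910.59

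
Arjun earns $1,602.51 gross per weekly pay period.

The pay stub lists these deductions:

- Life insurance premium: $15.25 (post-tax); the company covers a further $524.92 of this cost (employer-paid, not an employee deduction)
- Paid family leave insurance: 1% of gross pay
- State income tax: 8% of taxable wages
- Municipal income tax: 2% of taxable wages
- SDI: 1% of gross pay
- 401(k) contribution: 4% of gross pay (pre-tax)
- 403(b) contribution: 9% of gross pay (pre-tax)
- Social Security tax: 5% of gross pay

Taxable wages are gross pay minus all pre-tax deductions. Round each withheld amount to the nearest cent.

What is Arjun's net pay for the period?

$1,127.33

403(b) contribution: $1,602.51 × 0.09 = $144.23
401(k) contribution: $1,602.51 × 0.04 = $64.10
Pre-tax total = $144.23 + $64.10 = $208.33
Taxable wages = $1,602.51 − $208.33 = $1,394.18
State income tax: $1,394.18 × 0.08 = $111.53
Municipal income tax: $1,394.18 × 0.02 = $27.88
Social Security tax: $1,602.51 × 0.05 = $80.13
Paid family leave insurance: $1,602.51 × 0.01 = $16.03
SDI: $1,602.51 × 0.01 = $16.03
Life insurance premium: $15.25
(Employer's $524.92 toward life insurance premium is not withheld from the employee.)
Total deductions = $144.23 + $64.10 + $111.53 + $27.88 + $80.13 + $16.03 + $16.03 + $15.25 = $475.18
Net pay = $1,602.51 − $475.18 = $1,127.33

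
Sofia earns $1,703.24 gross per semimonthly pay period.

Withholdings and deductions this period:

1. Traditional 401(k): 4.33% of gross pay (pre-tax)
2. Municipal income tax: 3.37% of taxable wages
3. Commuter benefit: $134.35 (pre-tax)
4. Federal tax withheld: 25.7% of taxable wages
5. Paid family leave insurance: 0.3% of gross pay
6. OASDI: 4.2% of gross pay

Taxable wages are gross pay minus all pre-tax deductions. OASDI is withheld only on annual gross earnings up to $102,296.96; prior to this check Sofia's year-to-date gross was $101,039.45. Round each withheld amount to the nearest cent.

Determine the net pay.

Commuter benefit: $134.35
Traditional 401(k): $1,703.24 × 0.0433 = $73.75
Pre-tax total = $134.35 + $73.75 = $208.10
Taxable wages = $1,703.24 − $208.10 = $1,495.14
Municipal income tax: $1,495.14 × 0.0337 = $50.39
Federal tax withheld: $1,495.14 × 0.257 = $384.25
Paid family leave insurance: $1,703.24 × 0.003 = $5.11
OASDI: only $102,296.96 − $101,039.45 = $1,257.51 of this check is subject → $1,257.51 × 0.042 = $52.82
Total deductions = $134.35 + $73.75 + $50.39 + $384.25 + $5.11 + $52.82 = $700.67
Net pay = $1,703.24 − $700.67 = $1,002.57

$1,002.57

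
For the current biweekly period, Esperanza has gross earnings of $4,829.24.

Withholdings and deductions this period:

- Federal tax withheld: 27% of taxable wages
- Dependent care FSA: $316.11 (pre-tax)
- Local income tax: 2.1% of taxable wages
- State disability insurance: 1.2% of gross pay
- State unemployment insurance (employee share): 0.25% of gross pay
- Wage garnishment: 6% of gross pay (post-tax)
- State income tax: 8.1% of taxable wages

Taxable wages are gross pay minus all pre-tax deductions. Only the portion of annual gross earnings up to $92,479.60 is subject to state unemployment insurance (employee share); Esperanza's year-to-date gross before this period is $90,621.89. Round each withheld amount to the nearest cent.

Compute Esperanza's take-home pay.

Dependent care FSA: $316.11
Taxable wages = $4,829.24 − $316.11 = $4,513.13
Federal tax withheld: $4,513.13 × 0.27 = $1,218.55
Local income tax: $4,513.13 × 0.021 = $94.78
State income tax: $4,513.13 × 0.081 = $365.56
State unemployment insurance (employee share): only $92,479.60 − $90,621.89 = $1,857.71 of this check is subject → $1,857.71 × 0.0025 = $4.64
State disability insurance: $4,829.24 × 0.012 = $57.95
Wage garnishment: $4,829.24 × 0.06 = $289.75
Total deductions = $316.11 + $1,218.55 + $94.78 + $365.56 + $4.64 + $57.95 + $289.75 = $2,347.34
Net pay = $4,829.24 − $2,347.34 = $2,481.90

$2,481.90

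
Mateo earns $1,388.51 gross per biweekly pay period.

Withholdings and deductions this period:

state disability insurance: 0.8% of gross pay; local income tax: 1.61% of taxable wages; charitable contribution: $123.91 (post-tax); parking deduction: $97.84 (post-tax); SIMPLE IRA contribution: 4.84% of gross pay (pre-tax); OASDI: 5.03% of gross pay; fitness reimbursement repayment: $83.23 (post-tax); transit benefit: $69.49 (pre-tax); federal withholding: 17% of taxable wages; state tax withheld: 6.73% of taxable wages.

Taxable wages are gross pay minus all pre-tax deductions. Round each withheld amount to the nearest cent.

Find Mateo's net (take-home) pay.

$548.68

SIMPLE IRA contribution: $1,388.51 × 0.0484 = $67.20
Transit benefit: $69.49
Pre-tax total = $67.20 + $69.49 = $136.69
Taxable wages = $1,388.51 − $136.69 = $1,251.82
State tax withheld: $1,251.82 × 0.0673 = $84.25
Local income tax: $1,251.82 × 0.0161 = $20.15
Federal withholding: $1,251.82 × 0.17 = $212.81
State disability insurance: $1,388.51 × 0.008 = $11.11
OASDI: $1,388.51 × 0.0503 = $69.84
Charitable contribution: $123.91
Fitness reimbursement repayment: $83.23
Parking deduction: $97.84
Total deductions = $67.20 + $69.49 + $84.25 + $20.15 + $212.81 + $11.11 + $69.84 + $123.91 + $83.23 + $97.84 = $839.83
Net pay = $1,388.51 − $839.83 = $548.68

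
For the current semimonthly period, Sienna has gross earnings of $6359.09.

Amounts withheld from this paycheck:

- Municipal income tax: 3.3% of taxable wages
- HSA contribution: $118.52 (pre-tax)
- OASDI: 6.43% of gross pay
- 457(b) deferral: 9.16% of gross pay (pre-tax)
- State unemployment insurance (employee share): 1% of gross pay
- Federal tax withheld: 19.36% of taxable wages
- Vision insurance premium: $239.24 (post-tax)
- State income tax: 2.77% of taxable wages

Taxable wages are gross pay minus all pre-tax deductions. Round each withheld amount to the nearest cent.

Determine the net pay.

$3507.51

457(b) deferral: $6359.09 × 0.0916 = $582.49
HSA contribution: $118.52
Pre-tax total = $582.49 + $118.52 = $701.01
Taxable wages = $6359.09 − $701.01 = $5658.08
Municipal income tax: $5658.08 × 0.033 = $186.72
Federal tax withheld: $5658.08 × 0.1936 = $1095.40
State income tax: $5658.08 × 0.0277 = $156.73
State unemployment insurance (employee share): $6359.09 × 0.01 = $63.59
OASDI: $6359.09 × 0.0643 = $408.89
Vision insurance premium: $239.24
Total deductions = $582.49 + $118.52 + $186.72 + $1095.40 + $156.73 + $63.59 + $408.89 + $239.24 = $2851.58
Net pay = $6359.09 − $2851.58 = $3507.51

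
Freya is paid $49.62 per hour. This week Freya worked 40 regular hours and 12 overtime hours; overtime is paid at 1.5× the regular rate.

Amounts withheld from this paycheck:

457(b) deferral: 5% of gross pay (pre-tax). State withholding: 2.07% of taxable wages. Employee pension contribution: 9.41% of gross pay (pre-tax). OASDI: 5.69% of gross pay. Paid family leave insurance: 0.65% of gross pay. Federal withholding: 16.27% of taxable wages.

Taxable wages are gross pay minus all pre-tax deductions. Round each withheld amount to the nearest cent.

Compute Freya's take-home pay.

$1,829.01

Regular pay: 40 × $49.62 = $1,984.80
Overtime pay: 12 × $49.62 × 1.5 = $893.16
Gross pay = $1,984.80 + $893.16 = $2,877.96
457(b) deferral: $2,877.96 × 0.05 = $143.90
Employee pension contribution: $2,877.96 × 0.0941 = $270.82
Pre-tax total = $143.90 + $270.82 = $414.72
Taxable wages = $2,877.96 − $414.72 = $2,463.24
State withholding: $2,463.24 × 0.0207 = $50.99
Federal withholding: $2,463.24 × 0.1627 = $400.77
Paid family leave insurance: $2,877.96 × 0.0065 = $18.71
OASDI: $2,877.96 × 0.0569 = $163.76
Total deductions = $143.90 + $270.82 + $50.99 + $400.77 + $18.71 + $163.76 = $1,048.95
Net pay = $2,877.96 − $1,048.95 = $1,829.01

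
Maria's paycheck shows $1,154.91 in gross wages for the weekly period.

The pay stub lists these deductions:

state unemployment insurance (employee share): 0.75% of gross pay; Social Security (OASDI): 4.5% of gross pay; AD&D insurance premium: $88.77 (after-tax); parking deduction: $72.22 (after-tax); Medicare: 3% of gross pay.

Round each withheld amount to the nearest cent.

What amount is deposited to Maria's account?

Medicare: $1,154.91 × 0.03 = $34.65
State unemployment insurance (employee share): $1,154.91 × 0.0075 = $8.66
Social Security (OASDI): $1,154.91 × 0.045 = $51.97
AD&D insurance premium: $88.77
Parking deduction: $72.22
Total deductions = $34.65 + $8.66 + $51.97 + $88.77 + $72.22 = $256.27
Net pay = $1,154.91 − $256.27 = $898.64

$898.64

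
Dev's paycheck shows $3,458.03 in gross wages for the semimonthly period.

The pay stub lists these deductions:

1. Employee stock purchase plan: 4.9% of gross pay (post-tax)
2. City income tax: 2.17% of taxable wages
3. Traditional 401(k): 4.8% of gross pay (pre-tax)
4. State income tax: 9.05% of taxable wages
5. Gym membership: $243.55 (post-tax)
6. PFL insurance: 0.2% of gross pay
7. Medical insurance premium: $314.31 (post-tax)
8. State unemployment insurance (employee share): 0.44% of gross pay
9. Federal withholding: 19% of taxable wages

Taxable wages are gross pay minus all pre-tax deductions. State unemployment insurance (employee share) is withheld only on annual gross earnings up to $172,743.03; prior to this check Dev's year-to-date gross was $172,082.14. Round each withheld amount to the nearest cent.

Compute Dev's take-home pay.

Traditional 401(k): $3,458.03 × 0.048 = $165.99
Taxable wages = $3,458.03 − $165.99 = $3,292.04
City income tax: $3,292.04 × 0.0217 = $71.44
State income tax: $3,292.04 × 0.0905 = $297.93
Federal withholding: $3,292.04 × 0.19 = $625.49
PFL insurance: $3,458.03 × 0.002 = $6.92
State unemployment insurance (employee share): only $172,743.03 − $172,082.14 = $660.89 of this check is subject → $660.89 × 0.0044 = $2.91
Gym membership: $243.55
Medical insurance premium: $314.31
Employee stock purchase plan: $3,458.03 × 0.049 = $169.44
Total deductions = $165.99 + $71.44 + $297.93 + $625.49 + $6.92 + $2.91 + $243.55 + $314.31 + $169.44 = $1,897.98
Net pay = $3,458.03 − $1,897.98 = $1,560.05

$1,560.05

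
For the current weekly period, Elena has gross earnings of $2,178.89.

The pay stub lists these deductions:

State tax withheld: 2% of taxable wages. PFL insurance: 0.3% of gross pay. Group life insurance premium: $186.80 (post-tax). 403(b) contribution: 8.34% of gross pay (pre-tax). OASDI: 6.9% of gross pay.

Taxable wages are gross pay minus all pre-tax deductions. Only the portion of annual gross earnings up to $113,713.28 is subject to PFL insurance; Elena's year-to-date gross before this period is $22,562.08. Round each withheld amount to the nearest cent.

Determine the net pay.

$1,613.55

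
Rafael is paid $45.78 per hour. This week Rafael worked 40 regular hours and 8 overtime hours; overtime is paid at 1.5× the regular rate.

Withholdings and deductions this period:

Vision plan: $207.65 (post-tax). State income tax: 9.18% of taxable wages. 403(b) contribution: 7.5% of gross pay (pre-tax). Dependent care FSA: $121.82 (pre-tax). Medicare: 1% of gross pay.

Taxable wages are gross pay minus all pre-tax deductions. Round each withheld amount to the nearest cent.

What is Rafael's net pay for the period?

Regular pay: 40 × $45.78 = $1,831.20
Overtime pay: 8 × $45.78 × 1.5 = $549.36
Gross pay = $1,831.20 + $549.36 = $2,380.56
Dependent care FSA: $121.82
403(b) contribution: $2,380.56 × 0.075 = $178.54
Pre-tax total = $121.82 + $178.54 = $300.36
Taxable wages = $2,380.56 − $300.36 = $2,080.20
State income tax: $2,080.20 × 0.0918 = $190.96
Medicare: $2,380.56 × 0.01 = $23.81
Vision plan: $207.65
Total deductions = $121.82 + $178.54 + $190.96 + $23.81 + $207.65 = $722.78
Net pay = $2,380.56 − $722.78 = $1,657.78

$1,657.78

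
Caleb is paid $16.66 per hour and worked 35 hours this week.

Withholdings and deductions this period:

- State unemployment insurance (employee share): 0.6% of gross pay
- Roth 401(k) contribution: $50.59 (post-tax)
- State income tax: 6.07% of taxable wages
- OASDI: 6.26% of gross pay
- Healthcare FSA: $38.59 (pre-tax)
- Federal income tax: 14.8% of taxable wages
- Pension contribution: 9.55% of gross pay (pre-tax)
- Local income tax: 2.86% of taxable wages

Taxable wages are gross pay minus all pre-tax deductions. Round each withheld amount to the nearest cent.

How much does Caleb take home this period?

$282.23

Gross pay: 35 × $16.66 = $583.10
Pension contribution: $583.10 × 0.0955 = $55.69
Healthcare FSA: $38.59
Pre-tax total = $55.69 + $38.59 = $94.28
Taxable wages = $583.10 − $94.28 = $488.82
State income tax: $488.82 × 0.0607 = $29.67
Local income tax: $488.82 × 0.0286 = $13.98
Federal income tax: $488.82 × 0.148 = $72.35
OASDI: $583.10 × 0.0626 = $36.50
State unemployment insurance (employee share): $583.10 × 0.006 = $3.50
Roth 401(k) contribution: $50.59
Total deductions = $55.69 + $38.59 + $29.67 + $13.98 + $72.35 + $36.50 + $3.50 + $50.59 = $300.87
Net pay = $583.10 − $300.87 = $282.23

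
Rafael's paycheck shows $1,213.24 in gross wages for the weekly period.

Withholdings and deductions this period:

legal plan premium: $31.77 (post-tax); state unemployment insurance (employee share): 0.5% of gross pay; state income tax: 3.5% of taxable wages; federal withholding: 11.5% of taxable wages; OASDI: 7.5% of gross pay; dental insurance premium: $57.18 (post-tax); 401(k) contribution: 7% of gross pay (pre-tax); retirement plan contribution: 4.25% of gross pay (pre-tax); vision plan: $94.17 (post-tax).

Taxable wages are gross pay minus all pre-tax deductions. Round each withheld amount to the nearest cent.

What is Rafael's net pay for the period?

401(k) contribution: $1,213.24 × 0.07 = $84.93
Retirement plan contribution: $1,213.24 × 0.0425 = $51.56
Pre-tax total = $84.93 + $51.56 = $136.49
Taxable wages = $1,213.24 − $136.49 = $1,076.75
Federal withholding: $1,076.75 × 0.115 = $123.83
State income tax: $1,076.75 × 0.035 = $37.69
State unemployment insurance (employee share): $1,213.24 × 0.005 = $6.07
OASDI: $1,213.24 × 0.075 = $90.99
Vision plan: $94.17
Dental insurance premium: $57.18
Legal plan premium: $31.77
Total deductions = $84.93 + $51.56 + $123.83 + $37.69 + $6.07 + $90.99 + $94.17 + $57.18 + $31.77 = $578.19
Net pay = $1,213.24 − $578.19 = $635.05

$635.05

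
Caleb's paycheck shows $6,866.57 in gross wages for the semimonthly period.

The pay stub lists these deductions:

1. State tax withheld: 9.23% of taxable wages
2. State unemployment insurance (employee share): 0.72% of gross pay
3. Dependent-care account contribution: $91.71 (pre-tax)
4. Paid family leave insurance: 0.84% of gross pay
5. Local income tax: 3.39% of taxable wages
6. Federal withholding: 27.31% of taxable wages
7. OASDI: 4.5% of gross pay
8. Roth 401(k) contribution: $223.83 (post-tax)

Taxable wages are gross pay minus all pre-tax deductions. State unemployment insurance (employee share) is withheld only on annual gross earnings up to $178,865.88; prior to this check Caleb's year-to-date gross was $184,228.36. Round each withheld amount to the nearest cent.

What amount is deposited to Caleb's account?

$3,479.15

Dependent-care account contribution: $91.71
Taxable wages = $6,866.57 − $91.71 = $6,774.86
Local income tax: $6,774.86 × 0.0339 = $229.67
State tax withheld: $6,774.86 × 0.0923 = $625.32
Federal withholding: $6,774.86 × 0.2731 = $1,850.21
State unemployment insurance (employee share): annual cap $178,865.88 already reached (YTD $184,228.36), so $0.00
Paid family leave insurance: $6,866.57 × 0.0084 = $57.68
OASDI: $6,866.57 × 0.045 = $309.00
Roth 401(k) contribution: $223.83
Total deductions = $91.71 + $229.67 + $625.32 + $1,850.21 + $0.00 + $57.68 + $309.00 + $223.83 = $3,387.42
Net pay = $6,866.57 − $3,387.42 = $3,479.15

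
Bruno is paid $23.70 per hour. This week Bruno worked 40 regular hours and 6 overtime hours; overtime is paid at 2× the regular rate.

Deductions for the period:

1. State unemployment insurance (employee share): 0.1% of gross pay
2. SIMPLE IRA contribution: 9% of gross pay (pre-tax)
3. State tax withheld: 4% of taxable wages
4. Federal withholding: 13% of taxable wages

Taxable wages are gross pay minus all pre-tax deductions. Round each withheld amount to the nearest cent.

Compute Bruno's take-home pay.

Regular pay: 40 × $23.70 = $948.00
Overtime pay: 6 × $23.70 × 2 = $284.40
Gross pay = $948.00 + $284.40 = $1232.40
SIMPLE IRA contribution: $1232.40 × 0.09 = $110.92
Taxable wages = $1232.40 − $110.92 = $1121.48
Federal withholding: $1121.48 × 0.13 = $145.79
State tax withheld: $1121.48 × 0.04 = $44.86
State unemployment insurance (employee share): $1232.40 × 0.001 = $1.23
Total deductions = $110.92 + $145.79 + $44.86 + $1.23 = $302.80
Net pay = $1232.40 − $302.80 = $929.60

$929.60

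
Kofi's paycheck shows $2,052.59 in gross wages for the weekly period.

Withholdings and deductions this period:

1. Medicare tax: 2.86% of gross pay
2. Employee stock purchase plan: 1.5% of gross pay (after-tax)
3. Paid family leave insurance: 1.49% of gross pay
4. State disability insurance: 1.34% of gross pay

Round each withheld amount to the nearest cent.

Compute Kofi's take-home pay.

$1,905.02

State disability insurance: $2,052.59 × 0.0134 = $27.50
Medicare tax: $2,052.59 × 0.0286 = $58.70
Paid family leave insurance: $2,052.59 × 0.0149 = $30.58
Employee stock purchase plan: $2,052.59 × 0.015 = $30.79
Total deductions = $27.50 + $58.70 + $30.58 + $30.79 = $147.57
Net pay = $2,052.59 − $147.57 = $1,905.02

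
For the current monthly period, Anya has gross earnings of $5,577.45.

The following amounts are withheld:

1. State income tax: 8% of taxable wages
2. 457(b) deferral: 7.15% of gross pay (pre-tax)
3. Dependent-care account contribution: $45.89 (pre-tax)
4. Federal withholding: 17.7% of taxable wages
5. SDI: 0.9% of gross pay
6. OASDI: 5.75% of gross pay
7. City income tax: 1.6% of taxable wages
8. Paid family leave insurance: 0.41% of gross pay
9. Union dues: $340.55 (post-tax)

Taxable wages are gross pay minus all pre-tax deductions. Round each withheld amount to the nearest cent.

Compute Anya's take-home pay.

457(b) deferral: $5,577.45 × 0.0715 = $398.79
Dependent-care account contribution: $45.89
Pre-tax total = $398.79 + $45.89 = $444.68
Taxable wages = $5,577.45 − $444.68 = $5,132.77
Federal withholding: $5,132.77 × 0.177 = $908.50
City income tax: $5,132.77 × 0.016 = $82.12
State income tax: $5,132.77 × 0.08 = $410.62
OASDI: $5,577.45 × 0.0575 = $320.70
Paid family leave insurance: $5,577.45 × 0.0041 = $22.87
SDI: $5,577.45 × 0.009 = $50.20
Union dues: $340.55
Total deductions = $398.79 + $45.89 + $908.50 + $82.12 + $410.62 + $320.70 + $22.87 + $50.20 + $340.55 = $2,580.24
Net pay = $5,577.45 − $2,580.24 = $2,997.21

$2,997.21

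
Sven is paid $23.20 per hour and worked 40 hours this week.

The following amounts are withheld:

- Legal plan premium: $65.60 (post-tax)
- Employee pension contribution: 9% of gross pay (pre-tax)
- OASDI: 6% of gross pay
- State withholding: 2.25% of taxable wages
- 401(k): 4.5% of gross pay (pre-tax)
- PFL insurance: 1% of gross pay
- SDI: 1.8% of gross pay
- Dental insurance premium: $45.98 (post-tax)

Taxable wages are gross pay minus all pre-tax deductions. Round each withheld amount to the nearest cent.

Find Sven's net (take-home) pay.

Gross pay: 40 × $23.20 = $928.00
401(k): $928.00 × 0.045 = $41.76
Employee pension contribution: $928.00 × 0.09 = $83.52
Pre-tax total = $41.76 + $83.52 = $125.28
Taxable wages = $928.00 − $125.28 = $802.72
State withholding: $802.72 × 0.0225 = $18.06
SDI: $928.00 × 0.018 = $16.70
PFL insurance: $928.00 × 0.01 = $9.28
OASDI: $928.00 × 0.06 = $55.68
Legal plan premium: $65.60
Dental insurance premium: $45.98
Total deductions = $41.76 + $83.52 + $18.06 + $16.70 + $9.28 + $55.68 + $65.60 + $45.98 = $336.58
Net pay = $928.00 − $336.58 = $591.42

$591.42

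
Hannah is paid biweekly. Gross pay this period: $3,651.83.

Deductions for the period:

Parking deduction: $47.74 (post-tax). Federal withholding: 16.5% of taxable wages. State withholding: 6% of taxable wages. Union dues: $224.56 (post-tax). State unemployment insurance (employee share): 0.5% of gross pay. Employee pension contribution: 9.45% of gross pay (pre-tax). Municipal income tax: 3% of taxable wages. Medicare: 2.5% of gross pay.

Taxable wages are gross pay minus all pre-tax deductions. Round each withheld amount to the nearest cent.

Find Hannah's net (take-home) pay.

$2,081.66

Employee pension contribution: $3,651.83 × 0.0945 = $345.10
Taxable wages = $3,651.83 − $345.10 = $3,306.73
Federal withholding: $3,306.73 × 0.165 = $545.61
Municipal income tax: $3,306.73 × 0.03 = $99.20
State withholding: $3,306.73 × 0.06 = $198.40
Medicare: $3,651.83 × 0.025 = $91.30
State unemployment insurance (employee share): $3,651.83 × 0.005 = $18.26
Union dues: $224.56
Parking deduction: $47.74
Total deductions = $345.10 + $545.61 + $99.20 + $198.40 + $91.30 + $18.26 + $224.56 + $47.74 = $1,570.17
Net pay = $3,651.83 − $1,570.17 = $2,081.66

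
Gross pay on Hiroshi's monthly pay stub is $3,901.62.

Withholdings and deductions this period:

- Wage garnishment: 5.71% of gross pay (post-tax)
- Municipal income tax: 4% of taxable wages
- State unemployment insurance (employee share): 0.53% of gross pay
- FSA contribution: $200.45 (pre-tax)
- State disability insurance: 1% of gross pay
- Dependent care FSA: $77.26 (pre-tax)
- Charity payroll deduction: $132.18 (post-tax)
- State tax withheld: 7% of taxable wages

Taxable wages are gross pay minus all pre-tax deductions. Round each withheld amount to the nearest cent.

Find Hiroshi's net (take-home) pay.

Dependent care FSA: $77.26
FSA contribution: $200.45
Pre-tax total = $77.26 + $200.45 = $277.71
Taxable wages = $3,901.62 − $277.71 = $3,623.91
Municipal income tax: $3,623.91 × 0.04 = $144.96
State tax withheld: $3,623.91 × 0.07 = $253.67
State disability insurance: $3,901.62 × 0.01 = $39.02
State unemployment insurance (employee share): $3,901.62 × 0.0053 = $20.68
Charity payroll deduction: $132.18
Wage garnishment: $3,901.62 × 0.0571 = $222.78
Total deductions = $77.26 + $200.45 + $144.96 + $253.67 + $39.02 + $20.68 + $132.18 + $222.78 = $1,091.00
Net pay = $3,901.62 − $1,091.00 = $2,810.62

$2,810.62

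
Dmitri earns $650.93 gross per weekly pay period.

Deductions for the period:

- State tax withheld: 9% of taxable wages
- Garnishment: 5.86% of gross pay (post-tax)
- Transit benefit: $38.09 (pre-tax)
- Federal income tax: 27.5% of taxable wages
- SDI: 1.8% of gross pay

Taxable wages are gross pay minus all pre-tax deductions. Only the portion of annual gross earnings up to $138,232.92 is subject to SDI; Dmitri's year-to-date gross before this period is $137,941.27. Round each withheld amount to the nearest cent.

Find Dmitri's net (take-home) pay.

Transit benefit: $38.09
Taxable wages = $650.93 − $38.09 = $612.84
Federal income tax: $612.84 × 0.275 = $168.53
State tax withheld: $612.84 × 0.09 = $55.16
SDI: only $138,232.92 − $137,941.27 = $291.65 of this check is subject → $291.65 × 0.018 = $5.25
Garnishment: $650.93 × 0.0586 = $38.14
Total deductions = $38.09 + $168.53 + $55.16 + $5.25 + $38.14 = $305.17
Net pay = $650.93 − $305.17 = $345.76

$345.76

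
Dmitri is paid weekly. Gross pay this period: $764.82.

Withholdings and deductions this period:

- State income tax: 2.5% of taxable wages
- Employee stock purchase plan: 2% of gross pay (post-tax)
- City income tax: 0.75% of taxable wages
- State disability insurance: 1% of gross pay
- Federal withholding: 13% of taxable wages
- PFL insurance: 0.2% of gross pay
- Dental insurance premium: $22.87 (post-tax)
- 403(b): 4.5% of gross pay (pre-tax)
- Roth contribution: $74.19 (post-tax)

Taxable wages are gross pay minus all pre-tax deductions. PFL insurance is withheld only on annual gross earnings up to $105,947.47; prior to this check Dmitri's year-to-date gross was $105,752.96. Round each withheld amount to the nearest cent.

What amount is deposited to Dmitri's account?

$491.31

403(b): $764.82 × 0.045 = $34.42
Taxable wages = $764.82 − $34.42 = $730.40
Federal withholding: $730.40 × 0.13 = $94.95
State income tax: $730.40 × 0.025 = $18.26
City income tax: $730.40 × 0.0075 = $5.48
State disability insurance: $764.82 × 0.01 = $7.65
PFL insurance: only $105,947.47 − $105,752.96 = $194.51 of this check is subject → $194.51 × 0.002 = $0.39
Dental insurance premium: $22.87
Employee stock purchase plan: $764.82 × 0.02 = $15.30
Roth contribution: $74.19
Total deductions = $34.42 + $94.95 + $18.26 + $5.48 + $7.65 + $0.39 + $22.87 + $15.30 + $74.19 = $273.51
Net pay = $764.82 − $273.51 = $491.31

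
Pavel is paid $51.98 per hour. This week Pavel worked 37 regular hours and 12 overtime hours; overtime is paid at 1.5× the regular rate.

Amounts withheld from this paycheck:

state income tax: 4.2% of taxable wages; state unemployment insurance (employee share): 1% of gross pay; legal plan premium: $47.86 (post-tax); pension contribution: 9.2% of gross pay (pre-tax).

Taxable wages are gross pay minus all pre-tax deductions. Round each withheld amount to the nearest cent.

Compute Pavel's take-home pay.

Regular pay: 37 × $51.98 = $1923.26
Overtime pay: 12 × $51.98 × 1.5 = $935.64
Gross pay = $1923.26 + $935.64 = $2858.90
Pension contribution: $2858.90 × 0.092 = $263.02
Taxable wages = $2858.90 − $263.02 = $2595.88
State income tax: $2595.88 × 0.042 = $109.03
State unemployment insurance (employee share): $2858.90 × 0.01 = $28.59
Legal plan premium: $47.86
Total deductions = $263.02 + $109.03 + $28.59 + $47.86 = $448.50
Net pay = $2858.90 − $448.50 = $2410.40

$2410.40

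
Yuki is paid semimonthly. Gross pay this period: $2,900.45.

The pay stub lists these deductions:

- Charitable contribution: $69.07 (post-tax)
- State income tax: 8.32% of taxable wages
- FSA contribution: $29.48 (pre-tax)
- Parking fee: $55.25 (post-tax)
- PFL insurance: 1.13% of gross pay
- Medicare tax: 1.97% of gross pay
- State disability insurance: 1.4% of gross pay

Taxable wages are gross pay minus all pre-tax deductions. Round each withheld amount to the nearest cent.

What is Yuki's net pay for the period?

FSA contribution: $29.48
Taxable wages = $2,900.45 − $29.48 = $2,870.97
State income tax: $2,870.97 × 0.0832 = $238.86
PFL insurance: $2,900.45 × 0.0113 = $32.78
State disability insurance: $2,900.45 × 0.014 = $40.61
Medicare tax: $2,900.45 × 0.0197 = $57.14
Charitable contribution: $69.07
Parking fee: $55.25
Total deductions = $29.48 + $238.86 + $32.78 + $40.61 + $57.14 + $69.07 + $55.25 = $523.19
Net pay = $2,900.45 − $523.19 = $2,377.26

$2,377.26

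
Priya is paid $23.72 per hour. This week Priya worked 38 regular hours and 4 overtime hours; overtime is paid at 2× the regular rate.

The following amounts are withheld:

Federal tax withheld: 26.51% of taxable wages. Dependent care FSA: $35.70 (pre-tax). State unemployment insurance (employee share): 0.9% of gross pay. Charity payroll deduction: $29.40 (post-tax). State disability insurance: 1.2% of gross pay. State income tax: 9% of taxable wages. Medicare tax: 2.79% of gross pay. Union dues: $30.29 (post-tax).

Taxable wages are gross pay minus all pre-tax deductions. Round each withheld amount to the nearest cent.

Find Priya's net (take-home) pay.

$567.60

Regular pay: 38 × $23.72 = $901.36
Overtime pay: 4 × $23.72 × 2 = $189.76
Gross pay = $901.36 + $189.76 = $1,091.12
Dependent care FSA: $35.70
Taxable wages = $1,091.12 − $35.70 = $1,055.42
Federal tax withheld: $1,055.42 × 0.2651 = $279.79
State income tax: $1,055.42 × 0.09 = $94.99
State unemployment insurance (employee share): $1,091.12 × 0.009 = $9.82
Medicare tax: $1,091.12 × 0.0279 = $30.44
State disability insurance: $1,091.12 × 0.012 = $13.09
Union dues: $30.29
Charity payroll deduction: $29.40
Total deductions = $35.70 + $279.79 + $94.99 + $9.82 + $30.44 + $13.09 + $30.29 + $29.40 = $523.52
Net pay = $1,091.12 − $523.52 = $567.60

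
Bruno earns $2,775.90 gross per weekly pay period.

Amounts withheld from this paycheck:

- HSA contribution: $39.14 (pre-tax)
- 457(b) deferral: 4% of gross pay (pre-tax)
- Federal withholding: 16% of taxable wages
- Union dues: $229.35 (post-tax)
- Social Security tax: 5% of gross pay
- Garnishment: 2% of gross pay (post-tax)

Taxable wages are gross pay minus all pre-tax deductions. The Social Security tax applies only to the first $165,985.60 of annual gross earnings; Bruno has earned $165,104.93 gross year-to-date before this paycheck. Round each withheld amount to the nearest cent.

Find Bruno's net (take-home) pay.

$1,876.70

HSA contribution: $39.14
457(b) deferral: $2,775.90 × 0.04 = $111.04
Pre-tax total = $39.14 + $111.04 = $150.18
Taxable wages = $2,775.90 − $150.18 = $2,625.72
Federal withholding: $2,625.72 × 0.16 = $420.12
Social Security tax: only $165,985.60 − $165,104.93 = $880.67 of this check is subject → $880.67 × 0.05 = $44.03
Union dues: $229.35
Garnishment: $2,775.90 × 0.02 = $55.52
Total deductions = $39.14 + $111.04 + $420.12 + $44.03 + $229.35 + $55.52 = $899.20
Net pay = $2,775.90 − $899.20 = $1,876.70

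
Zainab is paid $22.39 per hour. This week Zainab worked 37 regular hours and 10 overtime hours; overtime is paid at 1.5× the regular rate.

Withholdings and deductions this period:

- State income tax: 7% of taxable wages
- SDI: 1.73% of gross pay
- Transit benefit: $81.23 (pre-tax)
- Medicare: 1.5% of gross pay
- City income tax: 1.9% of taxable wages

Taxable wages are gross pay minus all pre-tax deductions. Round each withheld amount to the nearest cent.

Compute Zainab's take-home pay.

Regular pay: 37 × $22.39 = $828.43
Overtime pay: 10 × $22.39 × 1.5 = $335.85
Gross pay = $828.43 + $335.85 = $1,164.28
Transit benefit: $81.23
Taxable wages = $1,164.28 − $81.23 = $1,083.05
City income tax: $1,083.05 × 0.019 = $20.58
State income tax: $1,083.05 × 0.07 = $75.81
SDI: $1,164.28 × 0.0173 = $20.14
Medicare: $1,164.28 × 0.015 = $17.46
Total deductions = $81.23 + $20.58 + $75.81 + $20.14 + $17.46 = $215.22
Net pay = $1,164.28 − $215.22 = $949.06

$949.06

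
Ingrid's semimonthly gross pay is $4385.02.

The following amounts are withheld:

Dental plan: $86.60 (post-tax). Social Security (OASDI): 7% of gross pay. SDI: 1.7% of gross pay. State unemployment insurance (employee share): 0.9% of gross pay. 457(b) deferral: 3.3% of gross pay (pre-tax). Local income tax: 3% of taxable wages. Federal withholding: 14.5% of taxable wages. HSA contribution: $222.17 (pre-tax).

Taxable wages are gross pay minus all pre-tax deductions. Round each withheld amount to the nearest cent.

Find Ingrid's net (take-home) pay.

HSA contribution: $222.17
457(b) deferral: $4385.02 × 0.033 = $144.71
Pre-tax total = $222.17 + $144.71 = $366.88
Taxable wages = $4385.02 − $366.88 = $4018.14
Local income tax: $4018.14 × 0.03 = $120.54
Federal withholding: $4018.14 × 0.145 = $582.63
State unemployment insurance (employee share): $4385.02 × 0.009 = $39.47
SDI: $4385.02 × 0.017 = $74.55
Social Security (OASDI): $4385.02 × 0.07 = $306.95
Dental plan: $86.60
Total deductions = $222.17 + $144.71 + $120.54 + $582.63 + $39.47 + $74.55 + $306.95 + $86.60 = $1577.62
Net pay = $4385.02 − $1577.62 = $2807.40

$2807.40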